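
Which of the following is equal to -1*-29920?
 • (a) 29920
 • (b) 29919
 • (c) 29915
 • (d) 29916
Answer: a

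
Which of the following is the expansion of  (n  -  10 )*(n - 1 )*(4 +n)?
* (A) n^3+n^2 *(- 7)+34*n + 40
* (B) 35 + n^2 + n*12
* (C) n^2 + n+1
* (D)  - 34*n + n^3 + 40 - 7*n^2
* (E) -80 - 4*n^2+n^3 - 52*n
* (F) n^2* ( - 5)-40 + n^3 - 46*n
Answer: D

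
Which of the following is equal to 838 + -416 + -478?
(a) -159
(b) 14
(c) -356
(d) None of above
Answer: d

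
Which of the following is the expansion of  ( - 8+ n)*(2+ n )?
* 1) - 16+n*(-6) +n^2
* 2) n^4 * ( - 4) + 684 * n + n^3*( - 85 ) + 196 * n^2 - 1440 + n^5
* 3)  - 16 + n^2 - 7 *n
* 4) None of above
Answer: 1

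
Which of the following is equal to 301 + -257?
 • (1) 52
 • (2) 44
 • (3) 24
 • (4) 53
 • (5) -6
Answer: 2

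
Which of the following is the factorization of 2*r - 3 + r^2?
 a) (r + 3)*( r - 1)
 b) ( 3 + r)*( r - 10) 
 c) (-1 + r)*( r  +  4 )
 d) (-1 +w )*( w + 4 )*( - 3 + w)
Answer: a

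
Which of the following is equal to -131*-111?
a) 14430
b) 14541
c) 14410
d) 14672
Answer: b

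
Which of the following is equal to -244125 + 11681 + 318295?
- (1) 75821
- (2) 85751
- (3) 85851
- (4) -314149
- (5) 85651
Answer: 3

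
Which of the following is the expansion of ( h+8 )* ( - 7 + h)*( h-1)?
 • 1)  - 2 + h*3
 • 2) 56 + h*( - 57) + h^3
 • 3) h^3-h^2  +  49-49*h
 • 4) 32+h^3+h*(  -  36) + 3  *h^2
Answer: 2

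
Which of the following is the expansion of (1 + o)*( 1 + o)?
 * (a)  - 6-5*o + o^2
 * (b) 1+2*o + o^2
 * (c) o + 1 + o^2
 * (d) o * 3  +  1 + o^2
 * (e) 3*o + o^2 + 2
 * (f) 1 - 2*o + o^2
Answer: b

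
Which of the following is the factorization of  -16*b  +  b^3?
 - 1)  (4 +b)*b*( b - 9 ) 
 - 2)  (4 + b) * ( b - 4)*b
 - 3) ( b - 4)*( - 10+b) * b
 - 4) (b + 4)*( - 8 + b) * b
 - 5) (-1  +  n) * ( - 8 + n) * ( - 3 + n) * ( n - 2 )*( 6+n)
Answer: 2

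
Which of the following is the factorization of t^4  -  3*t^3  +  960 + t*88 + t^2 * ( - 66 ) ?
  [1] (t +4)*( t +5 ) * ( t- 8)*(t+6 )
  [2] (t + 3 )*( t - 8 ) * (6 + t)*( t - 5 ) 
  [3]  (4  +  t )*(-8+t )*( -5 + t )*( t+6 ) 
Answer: 3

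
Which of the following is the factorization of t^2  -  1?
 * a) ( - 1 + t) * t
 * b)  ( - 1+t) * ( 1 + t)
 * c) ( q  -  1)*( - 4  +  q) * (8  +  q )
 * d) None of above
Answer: b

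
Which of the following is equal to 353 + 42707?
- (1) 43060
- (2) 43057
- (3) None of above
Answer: 1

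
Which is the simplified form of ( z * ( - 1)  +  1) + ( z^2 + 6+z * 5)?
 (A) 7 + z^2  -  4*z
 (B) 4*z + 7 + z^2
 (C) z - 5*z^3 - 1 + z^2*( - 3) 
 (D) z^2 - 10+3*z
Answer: B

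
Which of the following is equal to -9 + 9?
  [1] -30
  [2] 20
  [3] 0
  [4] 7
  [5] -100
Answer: 3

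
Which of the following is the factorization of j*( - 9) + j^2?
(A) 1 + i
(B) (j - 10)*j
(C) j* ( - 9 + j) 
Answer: C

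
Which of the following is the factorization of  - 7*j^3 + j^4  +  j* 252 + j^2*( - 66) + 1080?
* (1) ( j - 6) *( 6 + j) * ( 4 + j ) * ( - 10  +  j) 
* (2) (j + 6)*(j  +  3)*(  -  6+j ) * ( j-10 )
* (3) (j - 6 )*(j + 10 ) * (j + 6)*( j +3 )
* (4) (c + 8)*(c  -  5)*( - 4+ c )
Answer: 2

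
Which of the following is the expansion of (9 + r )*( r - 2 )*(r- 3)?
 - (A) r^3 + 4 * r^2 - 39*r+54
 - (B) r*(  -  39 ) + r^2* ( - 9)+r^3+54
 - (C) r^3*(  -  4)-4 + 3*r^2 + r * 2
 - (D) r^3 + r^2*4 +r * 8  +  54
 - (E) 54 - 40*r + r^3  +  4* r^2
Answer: A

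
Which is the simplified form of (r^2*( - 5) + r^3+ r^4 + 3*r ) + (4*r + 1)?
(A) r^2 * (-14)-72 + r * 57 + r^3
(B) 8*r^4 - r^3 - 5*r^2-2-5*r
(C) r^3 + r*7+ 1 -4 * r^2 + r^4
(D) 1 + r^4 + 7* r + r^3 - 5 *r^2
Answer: D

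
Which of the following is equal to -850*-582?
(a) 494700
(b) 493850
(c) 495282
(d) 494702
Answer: a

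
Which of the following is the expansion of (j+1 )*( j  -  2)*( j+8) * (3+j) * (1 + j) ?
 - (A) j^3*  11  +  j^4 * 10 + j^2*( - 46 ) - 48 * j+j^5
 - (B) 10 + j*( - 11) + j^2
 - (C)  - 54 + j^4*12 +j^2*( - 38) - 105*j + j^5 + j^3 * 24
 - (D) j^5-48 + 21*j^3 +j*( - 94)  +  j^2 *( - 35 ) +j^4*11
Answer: D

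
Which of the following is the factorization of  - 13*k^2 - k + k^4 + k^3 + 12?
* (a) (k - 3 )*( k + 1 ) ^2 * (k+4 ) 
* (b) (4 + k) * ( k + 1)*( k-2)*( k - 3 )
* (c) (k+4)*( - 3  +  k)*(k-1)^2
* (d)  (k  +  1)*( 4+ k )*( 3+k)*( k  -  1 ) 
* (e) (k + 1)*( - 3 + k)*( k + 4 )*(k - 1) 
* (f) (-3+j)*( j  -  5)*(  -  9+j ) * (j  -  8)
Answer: e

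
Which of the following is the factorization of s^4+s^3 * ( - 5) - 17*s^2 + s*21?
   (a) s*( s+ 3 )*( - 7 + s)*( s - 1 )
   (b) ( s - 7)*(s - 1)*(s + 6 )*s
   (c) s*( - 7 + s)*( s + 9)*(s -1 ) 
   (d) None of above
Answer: a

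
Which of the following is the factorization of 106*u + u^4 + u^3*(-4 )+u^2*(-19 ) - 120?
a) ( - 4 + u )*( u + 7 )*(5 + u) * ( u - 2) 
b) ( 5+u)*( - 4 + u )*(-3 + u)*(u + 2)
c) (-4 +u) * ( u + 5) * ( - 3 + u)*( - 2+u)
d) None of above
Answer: c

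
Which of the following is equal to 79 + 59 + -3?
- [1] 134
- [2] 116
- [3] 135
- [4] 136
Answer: 3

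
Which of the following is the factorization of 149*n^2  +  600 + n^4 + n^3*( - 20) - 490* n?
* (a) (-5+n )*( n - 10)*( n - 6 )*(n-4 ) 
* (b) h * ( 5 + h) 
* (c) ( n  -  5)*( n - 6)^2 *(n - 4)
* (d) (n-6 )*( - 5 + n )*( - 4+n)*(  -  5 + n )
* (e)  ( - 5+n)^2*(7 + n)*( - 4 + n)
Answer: d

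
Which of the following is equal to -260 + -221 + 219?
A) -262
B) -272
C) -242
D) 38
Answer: A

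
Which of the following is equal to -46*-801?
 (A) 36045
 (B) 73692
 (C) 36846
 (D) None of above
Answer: C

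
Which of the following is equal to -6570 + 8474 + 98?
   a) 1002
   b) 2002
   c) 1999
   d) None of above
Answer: b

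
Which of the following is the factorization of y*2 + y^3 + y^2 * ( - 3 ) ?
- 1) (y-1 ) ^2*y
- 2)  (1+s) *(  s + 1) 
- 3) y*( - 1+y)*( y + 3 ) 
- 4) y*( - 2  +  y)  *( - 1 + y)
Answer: 4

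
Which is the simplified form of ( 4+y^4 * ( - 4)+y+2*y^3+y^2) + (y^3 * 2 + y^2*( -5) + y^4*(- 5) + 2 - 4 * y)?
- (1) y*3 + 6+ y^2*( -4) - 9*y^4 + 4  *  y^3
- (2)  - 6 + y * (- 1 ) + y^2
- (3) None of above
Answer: 3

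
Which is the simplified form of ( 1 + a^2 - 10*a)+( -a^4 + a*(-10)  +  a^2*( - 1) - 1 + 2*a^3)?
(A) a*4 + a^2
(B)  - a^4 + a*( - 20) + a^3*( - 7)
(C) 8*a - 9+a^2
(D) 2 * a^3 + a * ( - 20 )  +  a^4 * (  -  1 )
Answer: D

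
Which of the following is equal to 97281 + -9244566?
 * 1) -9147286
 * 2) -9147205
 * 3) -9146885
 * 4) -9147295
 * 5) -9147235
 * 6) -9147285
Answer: 6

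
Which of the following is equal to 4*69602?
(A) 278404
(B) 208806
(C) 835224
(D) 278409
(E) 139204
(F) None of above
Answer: F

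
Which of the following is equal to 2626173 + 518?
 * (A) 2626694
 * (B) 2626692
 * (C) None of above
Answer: C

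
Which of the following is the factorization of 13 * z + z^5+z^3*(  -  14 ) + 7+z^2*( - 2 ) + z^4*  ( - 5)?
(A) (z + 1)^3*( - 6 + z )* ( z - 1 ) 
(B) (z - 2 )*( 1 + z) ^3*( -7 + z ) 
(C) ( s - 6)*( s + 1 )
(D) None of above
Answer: D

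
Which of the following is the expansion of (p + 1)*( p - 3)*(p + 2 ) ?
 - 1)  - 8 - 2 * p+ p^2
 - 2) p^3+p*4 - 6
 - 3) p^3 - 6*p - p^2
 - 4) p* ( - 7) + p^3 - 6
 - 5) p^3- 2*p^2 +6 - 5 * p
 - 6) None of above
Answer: 4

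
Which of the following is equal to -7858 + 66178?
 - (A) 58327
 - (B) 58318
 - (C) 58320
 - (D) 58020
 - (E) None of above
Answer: C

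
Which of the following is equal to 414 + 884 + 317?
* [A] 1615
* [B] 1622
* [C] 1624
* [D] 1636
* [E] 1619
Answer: A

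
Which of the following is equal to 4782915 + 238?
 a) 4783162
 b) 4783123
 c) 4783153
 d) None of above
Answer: c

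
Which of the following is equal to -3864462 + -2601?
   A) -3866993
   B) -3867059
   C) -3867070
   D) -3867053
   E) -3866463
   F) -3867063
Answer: F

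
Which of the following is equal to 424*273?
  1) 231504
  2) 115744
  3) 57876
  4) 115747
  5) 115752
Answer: 5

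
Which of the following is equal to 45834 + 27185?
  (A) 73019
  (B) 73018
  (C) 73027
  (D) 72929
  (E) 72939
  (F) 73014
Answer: A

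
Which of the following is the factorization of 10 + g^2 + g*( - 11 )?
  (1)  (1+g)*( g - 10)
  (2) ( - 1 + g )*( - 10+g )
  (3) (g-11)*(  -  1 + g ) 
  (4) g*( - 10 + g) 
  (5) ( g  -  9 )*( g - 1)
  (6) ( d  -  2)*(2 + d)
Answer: 2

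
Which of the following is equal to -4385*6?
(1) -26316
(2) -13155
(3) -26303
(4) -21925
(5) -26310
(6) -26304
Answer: 5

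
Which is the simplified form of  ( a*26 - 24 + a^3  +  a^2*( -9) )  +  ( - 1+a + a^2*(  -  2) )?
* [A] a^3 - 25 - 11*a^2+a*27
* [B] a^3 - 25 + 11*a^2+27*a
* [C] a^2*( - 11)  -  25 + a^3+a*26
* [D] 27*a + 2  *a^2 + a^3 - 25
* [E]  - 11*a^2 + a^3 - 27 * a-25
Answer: A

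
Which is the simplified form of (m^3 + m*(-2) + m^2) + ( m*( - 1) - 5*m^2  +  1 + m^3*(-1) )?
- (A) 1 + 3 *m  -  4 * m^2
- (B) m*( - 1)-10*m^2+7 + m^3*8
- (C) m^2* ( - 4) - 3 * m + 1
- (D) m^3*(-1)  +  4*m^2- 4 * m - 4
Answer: C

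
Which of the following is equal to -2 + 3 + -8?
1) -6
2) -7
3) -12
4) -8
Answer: 2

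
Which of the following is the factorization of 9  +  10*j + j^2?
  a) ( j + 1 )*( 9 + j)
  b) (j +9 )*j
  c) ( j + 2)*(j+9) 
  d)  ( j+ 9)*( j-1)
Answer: a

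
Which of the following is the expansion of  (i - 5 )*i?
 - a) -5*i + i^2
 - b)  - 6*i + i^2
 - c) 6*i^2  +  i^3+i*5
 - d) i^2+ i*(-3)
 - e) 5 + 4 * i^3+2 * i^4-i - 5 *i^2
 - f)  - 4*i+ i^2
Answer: a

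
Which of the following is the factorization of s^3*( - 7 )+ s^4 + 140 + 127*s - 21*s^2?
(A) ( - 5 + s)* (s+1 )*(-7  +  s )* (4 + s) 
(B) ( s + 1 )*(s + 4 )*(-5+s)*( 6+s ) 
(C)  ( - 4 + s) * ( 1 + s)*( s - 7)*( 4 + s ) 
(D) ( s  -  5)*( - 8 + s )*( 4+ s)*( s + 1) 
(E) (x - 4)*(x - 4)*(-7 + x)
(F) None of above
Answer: A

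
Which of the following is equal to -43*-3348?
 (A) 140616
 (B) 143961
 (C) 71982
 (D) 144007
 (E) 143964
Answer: E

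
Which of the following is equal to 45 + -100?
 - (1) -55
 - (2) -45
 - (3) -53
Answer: 1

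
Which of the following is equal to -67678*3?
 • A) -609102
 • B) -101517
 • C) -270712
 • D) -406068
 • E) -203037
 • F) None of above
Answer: F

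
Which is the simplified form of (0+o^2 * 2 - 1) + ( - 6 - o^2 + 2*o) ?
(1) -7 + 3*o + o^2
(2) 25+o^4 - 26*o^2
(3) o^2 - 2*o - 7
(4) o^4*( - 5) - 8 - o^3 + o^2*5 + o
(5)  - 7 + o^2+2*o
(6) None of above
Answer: 5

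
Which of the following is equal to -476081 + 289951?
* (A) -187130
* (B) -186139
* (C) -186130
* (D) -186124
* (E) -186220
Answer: C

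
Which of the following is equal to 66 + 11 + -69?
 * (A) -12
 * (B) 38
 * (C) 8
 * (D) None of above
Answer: C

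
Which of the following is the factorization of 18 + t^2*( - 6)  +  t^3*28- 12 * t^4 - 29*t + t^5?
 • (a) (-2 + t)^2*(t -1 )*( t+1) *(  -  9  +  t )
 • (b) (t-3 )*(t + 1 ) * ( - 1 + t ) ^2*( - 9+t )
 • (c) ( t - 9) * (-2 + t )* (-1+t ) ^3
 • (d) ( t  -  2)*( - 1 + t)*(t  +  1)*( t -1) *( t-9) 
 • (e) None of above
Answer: d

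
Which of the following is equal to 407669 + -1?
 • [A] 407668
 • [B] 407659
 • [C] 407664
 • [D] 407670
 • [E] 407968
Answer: A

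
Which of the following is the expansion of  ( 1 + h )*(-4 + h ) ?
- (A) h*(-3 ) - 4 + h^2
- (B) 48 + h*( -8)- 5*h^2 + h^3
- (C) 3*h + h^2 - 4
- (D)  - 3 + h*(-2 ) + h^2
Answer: A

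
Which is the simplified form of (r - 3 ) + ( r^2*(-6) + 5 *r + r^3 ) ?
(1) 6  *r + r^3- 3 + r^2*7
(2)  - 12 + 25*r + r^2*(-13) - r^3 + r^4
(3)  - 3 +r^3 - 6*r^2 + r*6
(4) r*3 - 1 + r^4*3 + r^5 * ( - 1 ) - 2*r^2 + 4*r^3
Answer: 3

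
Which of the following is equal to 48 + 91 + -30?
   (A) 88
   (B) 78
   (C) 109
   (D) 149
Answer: C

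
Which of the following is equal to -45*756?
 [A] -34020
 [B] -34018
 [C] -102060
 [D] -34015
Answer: A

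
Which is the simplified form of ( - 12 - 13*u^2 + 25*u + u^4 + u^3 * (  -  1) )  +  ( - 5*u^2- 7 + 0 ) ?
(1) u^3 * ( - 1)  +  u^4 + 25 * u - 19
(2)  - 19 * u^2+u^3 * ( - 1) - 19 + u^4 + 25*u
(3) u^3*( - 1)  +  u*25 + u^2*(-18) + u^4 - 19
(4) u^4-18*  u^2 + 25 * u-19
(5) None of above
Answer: 3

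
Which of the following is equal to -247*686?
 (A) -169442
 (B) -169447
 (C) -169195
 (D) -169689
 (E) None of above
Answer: A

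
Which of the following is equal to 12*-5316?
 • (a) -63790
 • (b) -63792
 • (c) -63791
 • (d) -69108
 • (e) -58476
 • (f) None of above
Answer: b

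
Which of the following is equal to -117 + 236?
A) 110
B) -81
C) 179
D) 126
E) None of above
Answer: E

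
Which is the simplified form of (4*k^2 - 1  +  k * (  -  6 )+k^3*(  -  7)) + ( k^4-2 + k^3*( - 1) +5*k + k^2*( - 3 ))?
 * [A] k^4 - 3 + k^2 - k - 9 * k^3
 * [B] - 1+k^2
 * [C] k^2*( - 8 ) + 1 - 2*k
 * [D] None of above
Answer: D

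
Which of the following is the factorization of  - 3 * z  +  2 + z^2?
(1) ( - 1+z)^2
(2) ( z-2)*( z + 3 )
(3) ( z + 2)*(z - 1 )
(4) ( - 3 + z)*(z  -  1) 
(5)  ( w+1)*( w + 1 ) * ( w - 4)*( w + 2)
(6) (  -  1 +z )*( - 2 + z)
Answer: 6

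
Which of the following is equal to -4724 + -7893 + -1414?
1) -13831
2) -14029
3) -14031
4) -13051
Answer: 3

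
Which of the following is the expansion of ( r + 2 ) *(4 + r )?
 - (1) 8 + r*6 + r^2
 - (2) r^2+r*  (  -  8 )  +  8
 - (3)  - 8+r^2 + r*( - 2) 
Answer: 1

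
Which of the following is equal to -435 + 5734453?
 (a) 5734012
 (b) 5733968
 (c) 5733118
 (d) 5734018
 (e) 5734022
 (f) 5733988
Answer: d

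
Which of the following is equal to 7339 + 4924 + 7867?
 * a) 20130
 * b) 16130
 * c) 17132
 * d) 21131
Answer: a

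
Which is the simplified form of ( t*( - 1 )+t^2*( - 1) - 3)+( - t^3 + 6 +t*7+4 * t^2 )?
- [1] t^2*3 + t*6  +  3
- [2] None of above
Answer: 2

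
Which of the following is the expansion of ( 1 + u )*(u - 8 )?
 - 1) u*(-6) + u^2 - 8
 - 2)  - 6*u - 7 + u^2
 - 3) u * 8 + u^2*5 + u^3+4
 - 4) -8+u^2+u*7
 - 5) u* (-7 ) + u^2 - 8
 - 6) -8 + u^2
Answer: 5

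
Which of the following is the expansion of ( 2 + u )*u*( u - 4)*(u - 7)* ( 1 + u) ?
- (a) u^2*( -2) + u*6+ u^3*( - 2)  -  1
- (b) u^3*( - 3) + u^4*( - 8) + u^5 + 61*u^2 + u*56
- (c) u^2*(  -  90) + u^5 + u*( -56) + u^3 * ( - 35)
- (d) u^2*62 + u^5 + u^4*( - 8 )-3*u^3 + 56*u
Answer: d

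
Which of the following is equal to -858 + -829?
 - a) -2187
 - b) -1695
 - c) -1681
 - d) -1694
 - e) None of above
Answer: e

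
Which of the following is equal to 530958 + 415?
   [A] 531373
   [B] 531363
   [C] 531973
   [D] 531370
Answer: A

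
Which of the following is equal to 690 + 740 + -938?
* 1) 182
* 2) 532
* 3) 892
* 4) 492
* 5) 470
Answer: 4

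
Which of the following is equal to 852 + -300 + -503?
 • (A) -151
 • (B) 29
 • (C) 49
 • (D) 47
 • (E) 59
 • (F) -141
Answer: C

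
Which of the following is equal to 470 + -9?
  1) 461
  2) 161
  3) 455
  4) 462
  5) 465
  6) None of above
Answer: 1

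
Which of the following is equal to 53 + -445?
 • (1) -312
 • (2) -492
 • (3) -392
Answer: 3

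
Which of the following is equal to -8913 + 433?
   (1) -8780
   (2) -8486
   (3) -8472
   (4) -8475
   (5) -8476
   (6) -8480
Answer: 6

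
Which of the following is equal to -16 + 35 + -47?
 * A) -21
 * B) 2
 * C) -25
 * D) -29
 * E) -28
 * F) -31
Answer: E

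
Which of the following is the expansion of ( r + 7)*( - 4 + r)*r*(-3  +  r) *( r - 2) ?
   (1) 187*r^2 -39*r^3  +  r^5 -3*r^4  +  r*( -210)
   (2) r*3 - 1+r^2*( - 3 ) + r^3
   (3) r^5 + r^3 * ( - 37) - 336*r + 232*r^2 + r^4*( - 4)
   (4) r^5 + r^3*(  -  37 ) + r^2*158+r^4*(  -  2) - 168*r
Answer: 4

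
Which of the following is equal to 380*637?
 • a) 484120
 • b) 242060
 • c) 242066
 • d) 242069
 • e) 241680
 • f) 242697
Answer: b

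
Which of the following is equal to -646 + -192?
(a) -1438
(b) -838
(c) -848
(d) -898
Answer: b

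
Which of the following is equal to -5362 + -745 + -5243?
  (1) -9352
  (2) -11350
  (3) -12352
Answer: 2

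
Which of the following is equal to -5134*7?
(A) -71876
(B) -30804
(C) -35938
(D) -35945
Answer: C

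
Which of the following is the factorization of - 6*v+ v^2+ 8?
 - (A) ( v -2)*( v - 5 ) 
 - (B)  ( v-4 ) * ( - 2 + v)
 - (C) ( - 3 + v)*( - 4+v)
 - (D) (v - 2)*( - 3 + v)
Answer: B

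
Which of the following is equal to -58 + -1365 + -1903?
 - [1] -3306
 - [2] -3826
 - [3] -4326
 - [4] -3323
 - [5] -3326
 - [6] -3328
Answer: 5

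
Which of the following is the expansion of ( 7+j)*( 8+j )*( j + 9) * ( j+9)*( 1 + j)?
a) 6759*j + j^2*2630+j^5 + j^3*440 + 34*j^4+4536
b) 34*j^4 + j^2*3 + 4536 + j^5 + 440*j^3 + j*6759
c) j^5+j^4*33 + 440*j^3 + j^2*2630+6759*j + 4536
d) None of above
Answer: a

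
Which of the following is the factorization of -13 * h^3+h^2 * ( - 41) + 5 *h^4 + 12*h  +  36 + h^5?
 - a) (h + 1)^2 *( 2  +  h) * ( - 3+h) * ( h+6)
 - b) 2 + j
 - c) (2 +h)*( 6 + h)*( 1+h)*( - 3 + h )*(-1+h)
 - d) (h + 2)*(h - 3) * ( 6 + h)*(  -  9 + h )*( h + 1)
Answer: c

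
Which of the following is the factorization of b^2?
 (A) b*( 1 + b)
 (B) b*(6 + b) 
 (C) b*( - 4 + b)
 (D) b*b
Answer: D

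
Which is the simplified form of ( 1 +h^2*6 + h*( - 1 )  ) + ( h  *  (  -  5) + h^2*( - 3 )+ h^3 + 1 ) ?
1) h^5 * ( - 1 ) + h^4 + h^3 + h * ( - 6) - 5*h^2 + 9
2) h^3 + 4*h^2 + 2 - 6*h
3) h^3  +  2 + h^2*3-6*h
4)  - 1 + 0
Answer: 3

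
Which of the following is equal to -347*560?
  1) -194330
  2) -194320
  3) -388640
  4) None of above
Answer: 2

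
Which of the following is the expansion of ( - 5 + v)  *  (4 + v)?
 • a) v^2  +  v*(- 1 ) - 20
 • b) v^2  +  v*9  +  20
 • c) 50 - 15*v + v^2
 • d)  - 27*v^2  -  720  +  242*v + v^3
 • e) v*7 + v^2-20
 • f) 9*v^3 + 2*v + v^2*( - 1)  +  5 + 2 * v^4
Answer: a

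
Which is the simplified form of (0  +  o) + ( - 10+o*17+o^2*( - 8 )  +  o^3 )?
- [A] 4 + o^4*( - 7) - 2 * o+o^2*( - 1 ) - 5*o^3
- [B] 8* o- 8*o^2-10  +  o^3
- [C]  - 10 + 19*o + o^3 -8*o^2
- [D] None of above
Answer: D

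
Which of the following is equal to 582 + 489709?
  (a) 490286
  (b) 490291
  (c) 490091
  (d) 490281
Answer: b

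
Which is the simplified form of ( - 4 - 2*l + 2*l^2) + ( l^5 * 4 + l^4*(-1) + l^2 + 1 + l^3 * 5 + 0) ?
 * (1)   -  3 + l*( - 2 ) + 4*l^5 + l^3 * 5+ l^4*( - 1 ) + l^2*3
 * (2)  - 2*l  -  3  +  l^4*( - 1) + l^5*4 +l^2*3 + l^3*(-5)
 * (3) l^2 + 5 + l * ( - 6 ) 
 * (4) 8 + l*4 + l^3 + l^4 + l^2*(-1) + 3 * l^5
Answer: 1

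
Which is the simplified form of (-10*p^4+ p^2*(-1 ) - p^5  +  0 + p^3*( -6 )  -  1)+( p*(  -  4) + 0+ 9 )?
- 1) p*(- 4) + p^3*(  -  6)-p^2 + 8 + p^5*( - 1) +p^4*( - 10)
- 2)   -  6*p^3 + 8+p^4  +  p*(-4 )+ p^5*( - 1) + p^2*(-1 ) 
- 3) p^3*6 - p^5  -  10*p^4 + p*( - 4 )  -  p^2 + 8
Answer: 1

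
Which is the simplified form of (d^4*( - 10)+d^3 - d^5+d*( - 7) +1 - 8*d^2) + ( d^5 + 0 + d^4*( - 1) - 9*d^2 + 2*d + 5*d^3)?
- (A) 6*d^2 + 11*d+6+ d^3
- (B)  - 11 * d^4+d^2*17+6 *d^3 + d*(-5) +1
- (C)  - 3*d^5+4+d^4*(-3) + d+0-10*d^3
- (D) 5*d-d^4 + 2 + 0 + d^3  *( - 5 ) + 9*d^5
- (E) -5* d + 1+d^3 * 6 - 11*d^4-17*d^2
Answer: E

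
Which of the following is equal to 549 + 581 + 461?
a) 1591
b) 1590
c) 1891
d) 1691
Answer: a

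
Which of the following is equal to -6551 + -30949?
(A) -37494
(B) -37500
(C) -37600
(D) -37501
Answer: B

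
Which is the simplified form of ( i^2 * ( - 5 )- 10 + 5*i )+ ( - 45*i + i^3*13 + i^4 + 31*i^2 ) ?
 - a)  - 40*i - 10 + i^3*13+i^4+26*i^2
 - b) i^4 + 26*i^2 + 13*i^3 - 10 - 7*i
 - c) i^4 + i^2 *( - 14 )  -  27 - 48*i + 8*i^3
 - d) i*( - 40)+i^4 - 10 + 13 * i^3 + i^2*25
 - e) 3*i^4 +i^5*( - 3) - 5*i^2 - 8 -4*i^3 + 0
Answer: a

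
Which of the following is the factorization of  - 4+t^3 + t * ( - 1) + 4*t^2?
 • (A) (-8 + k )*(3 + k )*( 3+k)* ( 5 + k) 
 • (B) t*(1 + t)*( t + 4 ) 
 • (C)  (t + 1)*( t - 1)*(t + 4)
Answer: C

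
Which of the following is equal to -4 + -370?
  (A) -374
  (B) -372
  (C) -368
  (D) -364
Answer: A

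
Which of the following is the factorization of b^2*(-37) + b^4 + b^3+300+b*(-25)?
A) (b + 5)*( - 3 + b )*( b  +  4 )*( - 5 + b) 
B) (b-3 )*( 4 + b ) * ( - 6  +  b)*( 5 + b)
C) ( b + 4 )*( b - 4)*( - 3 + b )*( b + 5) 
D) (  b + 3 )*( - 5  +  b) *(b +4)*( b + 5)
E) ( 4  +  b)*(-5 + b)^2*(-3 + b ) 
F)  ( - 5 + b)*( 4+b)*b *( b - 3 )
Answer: A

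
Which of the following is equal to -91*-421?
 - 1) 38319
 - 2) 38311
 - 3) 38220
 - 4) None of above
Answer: 2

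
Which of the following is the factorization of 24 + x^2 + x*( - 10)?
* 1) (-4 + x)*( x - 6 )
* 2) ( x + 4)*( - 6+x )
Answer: 1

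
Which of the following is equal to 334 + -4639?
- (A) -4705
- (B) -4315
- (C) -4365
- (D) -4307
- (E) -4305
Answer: E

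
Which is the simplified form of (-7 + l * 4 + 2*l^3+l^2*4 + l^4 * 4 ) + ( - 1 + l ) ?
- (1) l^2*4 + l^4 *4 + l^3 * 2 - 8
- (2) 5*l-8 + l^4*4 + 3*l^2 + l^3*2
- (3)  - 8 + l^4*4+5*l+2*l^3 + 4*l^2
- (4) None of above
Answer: 3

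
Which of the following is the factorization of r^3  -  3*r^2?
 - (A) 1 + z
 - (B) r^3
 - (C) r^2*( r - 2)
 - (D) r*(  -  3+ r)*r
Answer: D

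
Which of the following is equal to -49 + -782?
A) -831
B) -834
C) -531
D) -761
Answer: A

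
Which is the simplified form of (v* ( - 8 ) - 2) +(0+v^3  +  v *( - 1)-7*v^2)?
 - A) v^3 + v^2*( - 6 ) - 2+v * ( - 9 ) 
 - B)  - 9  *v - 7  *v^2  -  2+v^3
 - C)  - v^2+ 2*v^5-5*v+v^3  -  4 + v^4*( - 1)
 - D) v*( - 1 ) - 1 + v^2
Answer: B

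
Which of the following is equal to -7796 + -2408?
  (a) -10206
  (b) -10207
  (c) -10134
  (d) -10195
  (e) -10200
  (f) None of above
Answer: f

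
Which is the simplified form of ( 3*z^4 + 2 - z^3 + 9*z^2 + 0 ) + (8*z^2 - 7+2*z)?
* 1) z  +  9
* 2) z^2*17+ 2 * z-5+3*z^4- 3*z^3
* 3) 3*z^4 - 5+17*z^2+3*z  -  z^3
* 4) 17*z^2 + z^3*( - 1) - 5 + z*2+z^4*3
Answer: 4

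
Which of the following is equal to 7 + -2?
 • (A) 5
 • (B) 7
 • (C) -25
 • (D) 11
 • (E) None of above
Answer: A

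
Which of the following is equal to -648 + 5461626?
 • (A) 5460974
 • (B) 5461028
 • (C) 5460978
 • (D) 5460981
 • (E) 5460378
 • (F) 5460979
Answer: C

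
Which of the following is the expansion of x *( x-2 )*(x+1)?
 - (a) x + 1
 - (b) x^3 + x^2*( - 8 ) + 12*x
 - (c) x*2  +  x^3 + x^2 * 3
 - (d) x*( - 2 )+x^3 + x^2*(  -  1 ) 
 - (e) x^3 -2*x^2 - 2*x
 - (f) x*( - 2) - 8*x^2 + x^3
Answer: d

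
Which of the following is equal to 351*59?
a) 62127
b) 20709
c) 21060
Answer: b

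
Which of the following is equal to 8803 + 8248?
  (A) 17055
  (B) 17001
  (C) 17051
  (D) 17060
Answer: C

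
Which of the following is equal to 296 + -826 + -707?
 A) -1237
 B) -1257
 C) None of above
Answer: A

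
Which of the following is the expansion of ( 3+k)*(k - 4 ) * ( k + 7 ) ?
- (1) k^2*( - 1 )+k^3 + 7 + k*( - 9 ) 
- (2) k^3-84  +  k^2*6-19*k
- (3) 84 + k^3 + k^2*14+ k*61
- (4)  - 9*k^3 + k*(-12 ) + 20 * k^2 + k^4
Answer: 2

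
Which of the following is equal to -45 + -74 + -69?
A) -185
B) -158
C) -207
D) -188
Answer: D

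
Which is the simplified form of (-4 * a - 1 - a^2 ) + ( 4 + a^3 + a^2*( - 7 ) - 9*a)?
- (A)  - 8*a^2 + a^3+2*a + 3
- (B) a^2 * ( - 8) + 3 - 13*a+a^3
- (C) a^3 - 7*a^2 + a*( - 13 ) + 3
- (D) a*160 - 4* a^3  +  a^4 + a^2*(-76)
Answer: B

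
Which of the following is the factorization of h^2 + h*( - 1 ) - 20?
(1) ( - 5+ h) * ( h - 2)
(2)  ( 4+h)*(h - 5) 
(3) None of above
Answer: 2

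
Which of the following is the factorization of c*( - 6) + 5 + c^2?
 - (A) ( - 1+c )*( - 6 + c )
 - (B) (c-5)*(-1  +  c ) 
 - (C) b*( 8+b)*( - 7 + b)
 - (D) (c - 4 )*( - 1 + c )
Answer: B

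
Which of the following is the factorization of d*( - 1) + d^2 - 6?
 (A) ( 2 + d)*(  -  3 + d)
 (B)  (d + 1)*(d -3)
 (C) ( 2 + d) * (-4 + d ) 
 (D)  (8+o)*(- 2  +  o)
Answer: A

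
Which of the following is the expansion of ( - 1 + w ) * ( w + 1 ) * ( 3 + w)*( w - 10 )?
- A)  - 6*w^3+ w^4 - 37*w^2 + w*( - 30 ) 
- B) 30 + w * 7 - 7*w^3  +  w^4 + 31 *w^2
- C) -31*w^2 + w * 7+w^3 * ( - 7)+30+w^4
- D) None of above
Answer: C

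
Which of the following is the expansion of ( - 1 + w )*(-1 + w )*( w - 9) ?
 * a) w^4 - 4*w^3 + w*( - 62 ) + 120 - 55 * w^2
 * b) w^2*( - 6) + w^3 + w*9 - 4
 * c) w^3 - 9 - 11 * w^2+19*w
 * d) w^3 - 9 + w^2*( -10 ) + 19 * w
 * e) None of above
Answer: c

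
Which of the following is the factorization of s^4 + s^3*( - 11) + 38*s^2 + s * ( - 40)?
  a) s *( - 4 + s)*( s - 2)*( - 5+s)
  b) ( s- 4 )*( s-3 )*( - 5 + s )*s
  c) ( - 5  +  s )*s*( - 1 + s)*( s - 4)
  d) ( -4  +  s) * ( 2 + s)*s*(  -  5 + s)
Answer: a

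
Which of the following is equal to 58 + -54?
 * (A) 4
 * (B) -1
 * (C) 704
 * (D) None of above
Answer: A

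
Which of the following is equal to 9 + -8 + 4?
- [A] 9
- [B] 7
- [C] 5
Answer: C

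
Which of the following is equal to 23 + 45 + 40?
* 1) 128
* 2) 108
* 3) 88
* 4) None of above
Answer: 2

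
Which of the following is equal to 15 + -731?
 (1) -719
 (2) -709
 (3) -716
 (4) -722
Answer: 3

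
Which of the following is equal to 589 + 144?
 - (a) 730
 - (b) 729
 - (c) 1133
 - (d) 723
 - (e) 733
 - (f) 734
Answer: e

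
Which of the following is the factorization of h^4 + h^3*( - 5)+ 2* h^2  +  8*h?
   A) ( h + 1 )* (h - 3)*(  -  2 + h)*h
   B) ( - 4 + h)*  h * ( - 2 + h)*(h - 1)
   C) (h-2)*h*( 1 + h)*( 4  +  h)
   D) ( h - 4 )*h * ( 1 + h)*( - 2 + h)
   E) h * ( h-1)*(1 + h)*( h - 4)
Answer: D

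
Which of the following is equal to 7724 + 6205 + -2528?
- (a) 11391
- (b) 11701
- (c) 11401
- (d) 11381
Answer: c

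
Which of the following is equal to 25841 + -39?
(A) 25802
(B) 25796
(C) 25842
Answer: A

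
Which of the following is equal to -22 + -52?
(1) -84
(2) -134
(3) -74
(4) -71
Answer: 3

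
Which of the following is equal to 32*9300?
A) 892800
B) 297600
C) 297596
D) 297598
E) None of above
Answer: B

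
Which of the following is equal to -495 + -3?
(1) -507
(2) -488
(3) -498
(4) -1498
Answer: 3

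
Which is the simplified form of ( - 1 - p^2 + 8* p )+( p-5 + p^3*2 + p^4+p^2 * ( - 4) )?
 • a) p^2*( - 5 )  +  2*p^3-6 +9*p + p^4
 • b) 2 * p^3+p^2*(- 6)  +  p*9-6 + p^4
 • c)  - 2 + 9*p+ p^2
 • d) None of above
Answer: a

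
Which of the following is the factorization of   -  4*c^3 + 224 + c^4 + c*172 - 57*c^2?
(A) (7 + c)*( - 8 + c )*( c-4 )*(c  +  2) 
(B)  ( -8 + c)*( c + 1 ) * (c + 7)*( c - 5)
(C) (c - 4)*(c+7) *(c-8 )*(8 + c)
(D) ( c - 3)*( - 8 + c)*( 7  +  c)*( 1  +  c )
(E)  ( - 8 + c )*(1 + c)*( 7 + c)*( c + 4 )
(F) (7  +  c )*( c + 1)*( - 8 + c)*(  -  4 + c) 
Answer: F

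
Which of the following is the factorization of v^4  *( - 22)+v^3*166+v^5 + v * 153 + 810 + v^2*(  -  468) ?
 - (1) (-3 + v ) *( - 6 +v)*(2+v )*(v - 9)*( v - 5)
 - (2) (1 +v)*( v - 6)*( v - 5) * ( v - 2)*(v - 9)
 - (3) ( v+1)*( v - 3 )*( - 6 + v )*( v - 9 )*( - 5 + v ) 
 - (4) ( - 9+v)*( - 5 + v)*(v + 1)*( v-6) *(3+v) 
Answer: 3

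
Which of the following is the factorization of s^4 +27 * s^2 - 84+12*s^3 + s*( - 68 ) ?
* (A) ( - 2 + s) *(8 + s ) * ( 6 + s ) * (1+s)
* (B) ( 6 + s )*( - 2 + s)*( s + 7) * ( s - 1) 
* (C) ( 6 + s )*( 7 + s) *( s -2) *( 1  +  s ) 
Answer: C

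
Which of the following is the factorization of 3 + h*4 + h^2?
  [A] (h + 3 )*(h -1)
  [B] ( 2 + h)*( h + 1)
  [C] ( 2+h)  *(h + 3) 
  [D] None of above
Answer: D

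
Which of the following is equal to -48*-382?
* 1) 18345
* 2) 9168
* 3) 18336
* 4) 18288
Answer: 3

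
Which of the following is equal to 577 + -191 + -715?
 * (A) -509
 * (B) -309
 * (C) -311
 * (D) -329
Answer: D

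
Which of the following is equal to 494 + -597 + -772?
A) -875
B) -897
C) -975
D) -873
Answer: A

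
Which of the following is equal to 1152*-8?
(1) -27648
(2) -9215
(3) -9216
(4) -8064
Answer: 3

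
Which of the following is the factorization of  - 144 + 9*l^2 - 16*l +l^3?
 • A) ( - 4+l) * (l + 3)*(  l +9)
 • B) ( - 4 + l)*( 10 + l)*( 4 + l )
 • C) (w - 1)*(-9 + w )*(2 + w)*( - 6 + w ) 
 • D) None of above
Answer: D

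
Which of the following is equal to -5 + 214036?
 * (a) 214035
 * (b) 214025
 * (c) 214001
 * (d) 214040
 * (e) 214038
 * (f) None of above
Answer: f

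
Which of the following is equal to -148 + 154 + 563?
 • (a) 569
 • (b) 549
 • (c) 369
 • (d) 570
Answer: a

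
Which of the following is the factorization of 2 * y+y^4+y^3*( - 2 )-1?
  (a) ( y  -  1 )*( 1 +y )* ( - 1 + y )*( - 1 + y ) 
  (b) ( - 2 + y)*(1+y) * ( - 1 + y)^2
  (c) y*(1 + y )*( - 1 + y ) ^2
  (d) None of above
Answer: a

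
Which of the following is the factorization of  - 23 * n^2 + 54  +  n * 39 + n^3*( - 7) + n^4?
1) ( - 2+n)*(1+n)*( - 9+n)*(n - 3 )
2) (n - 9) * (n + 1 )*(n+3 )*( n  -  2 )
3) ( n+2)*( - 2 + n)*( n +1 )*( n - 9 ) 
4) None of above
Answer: 2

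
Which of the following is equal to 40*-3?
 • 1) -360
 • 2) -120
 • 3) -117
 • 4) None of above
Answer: 2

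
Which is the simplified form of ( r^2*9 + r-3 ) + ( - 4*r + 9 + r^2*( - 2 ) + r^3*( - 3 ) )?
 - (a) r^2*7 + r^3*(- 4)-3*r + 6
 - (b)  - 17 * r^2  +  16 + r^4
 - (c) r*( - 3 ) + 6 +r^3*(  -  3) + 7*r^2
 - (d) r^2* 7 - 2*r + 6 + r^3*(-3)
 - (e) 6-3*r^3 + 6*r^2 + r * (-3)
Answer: c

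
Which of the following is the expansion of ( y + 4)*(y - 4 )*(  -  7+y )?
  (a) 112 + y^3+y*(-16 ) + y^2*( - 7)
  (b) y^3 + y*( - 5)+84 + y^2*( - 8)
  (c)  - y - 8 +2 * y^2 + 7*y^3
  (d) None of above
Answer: a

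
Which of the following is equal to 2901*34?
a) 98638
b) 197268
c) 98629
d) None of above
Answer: d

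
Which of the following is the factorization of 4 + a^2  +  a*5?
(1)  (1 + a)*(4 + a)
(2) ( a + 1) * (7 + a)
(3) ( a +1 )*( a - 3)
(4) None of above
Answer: 1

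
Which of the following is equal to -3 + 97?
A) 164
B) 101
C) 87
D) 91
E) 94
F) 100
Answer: E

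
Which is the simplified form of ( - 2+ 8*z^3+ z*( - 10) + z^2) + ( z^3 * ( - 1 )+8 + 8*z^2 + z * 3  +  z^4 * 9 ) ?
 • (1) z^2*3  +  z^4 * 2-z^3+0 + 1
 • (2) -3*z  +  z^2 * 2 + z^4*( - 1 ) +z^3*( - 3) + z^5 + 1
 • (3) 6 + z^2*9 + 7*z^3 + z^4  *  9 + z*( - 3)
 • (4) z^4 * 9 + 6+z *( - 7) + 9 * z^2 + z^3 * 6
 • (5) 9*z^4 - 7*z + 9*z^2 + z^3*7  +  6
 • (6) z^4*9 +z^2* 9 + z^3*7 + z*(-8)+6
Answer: 5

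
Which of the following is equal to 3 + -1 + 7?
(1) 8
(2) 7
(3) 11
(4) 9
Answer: 4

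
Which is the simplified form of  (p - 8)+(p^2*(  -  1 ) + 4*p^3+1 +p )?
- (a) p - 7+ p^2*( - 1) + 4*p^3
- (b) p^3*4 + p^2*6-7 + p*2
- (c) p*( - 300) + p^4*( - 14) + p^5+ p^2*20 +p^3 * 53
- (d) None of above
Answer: d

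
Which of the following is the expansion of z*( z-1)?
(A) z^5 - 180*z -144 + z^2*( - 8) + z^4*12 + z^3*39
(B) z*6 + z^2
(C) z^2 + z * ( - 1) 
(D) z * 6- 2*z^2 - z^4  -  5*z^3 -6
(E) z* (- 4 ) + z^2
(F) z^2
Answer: C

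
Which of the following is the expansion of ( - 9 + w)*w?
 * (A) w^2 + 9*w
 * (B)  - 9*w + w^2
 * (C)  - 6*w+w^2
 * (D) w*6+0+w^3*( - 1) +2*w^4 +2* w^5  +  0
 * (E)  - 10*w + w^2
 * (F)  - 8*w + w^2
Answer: B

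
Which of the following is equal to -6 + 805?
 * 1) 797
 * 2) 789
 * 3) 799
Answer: 3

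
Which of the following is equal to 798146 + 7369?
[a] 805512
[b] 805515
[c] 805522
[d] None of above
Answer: b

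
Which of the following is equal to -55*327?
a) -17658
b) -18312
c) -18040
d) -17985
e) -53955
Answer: d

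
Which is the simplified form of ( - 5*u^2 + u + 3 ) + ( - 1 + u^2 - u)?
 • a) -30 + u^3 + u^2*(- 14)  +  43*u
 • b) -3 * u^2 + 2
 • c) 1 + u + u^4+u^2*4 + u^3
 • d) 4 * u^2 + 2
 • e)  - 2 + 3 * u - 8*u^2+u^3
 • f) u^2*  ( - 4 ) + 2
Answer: f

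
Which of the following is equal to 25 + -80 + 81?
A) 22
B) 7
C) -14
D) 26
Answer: D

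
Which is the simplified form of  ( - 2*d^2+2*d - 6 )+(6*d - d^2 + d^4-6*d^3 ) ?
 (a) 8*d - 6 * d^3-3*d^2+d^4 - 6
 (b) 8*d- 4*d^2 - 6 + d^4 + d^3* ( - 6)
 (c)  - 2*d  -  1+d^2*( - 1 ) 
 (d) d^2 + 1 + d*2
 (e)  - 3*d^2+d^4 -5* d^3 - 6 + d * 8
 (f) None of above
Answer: a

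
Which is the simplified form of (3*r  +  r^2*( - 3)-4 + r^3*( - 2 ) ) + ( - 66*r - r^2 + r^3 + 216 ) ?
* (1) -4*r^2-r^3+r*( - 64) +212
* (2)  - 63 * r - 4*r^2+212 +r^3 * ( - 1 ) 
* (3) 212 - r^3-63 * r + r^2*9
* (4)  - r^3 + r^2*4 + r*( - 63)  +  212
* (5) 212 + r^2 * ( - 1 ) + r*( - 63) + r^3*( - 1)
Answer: 2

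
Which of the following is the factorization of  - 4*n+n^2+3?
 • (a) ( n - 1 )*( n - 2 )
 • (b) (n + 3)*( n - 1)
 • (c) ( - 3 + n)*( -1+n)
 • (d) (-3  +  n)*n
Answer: c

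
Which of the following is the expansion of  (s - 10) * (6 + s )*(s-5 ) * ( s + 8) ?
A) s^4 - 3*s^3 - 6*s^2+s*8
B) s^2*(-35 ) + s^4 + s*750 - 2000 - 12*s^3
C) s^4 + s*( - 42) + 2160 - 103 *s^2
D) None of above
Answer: D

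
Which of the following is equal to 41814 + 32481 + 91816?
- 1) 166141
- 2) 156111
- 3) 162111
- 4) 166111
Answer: 4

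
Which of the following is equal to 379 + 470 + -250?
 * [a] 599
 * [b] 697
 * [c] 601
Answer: a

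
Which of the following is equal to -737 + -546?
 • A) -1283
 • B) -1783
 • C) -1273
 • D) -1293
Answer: A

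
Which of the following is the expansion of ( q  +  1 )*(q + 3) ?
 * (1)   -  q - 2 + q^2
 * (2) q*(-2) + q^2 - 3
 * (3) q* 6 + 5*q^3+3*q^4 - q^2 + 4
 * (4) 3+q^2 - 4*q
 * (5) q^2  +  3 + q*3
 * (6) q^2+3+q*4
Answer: 6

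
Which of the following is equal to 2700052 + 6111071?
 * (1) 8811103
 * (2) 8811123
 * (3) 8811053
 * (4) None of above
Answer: 2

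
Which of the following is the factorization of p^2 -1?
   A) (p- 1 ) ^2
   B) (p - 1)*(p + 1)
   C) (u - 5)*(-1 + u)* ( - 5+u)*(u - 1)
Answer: B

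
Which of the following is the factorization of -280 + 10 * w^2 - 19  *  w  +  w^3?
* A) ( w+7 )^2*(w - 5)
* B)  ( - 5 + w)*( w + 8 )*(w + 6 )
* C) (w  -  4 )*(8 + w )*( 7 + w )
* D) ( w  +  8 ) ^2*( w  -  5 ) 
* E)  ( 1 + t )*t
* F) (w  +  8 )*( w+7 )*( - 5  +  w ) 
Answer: F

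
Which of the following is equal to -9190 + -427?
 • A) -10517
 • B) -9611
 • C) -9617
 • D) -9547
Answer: C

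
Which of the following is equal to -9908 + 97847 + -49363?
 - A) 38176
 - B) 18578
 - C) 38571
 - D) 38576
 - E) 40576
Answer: D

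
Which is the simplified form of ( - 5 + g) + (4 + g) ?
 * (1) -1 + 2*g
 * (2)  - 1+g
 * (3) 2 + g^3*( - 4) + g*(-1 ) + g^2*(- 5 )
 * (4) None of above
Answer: 1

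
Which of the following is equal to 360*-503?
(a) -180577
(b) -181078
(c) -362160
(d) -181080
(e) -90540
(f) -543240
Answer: d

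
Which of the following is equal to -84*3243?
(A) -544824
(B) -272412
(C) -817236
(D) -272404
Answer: B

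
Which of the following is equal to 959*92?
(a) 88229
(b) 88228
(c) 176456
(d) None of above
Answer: b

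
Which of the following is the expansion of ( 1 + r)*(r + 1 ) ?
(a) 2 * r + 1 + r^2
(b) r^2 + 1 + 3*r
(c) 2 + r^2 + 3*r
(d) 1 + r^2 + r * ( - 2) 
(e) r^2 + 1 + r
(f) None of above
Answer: a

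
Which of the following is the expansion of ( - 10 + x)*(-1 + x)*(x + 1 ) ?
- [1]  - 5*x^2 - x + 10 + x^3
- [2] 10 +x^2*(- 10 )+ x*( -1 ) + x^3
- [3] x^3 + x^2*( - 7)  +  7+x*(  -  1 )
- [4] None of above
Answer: 2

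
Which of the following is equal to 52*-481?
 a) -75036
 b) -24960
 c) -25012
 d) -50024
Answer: c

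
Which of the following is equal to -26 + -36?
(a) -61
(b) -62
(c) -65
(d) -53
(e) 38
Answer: b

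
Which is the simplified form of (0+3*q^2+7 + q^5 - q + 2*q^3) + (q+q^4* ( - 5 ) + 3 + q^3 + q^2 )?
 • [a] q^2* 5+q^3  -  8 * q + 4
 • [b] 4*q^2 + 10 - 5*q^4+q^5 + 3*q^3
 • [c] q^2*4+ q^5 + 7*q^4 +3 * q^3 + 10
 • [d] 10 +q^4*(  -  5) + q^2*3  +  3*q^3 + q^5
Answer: b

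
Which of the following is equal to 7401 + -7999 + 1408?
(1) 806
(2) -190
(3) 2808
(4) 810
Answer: 4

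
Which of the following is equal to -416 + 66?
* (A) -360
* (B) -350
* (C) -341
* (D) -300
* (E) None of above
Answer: B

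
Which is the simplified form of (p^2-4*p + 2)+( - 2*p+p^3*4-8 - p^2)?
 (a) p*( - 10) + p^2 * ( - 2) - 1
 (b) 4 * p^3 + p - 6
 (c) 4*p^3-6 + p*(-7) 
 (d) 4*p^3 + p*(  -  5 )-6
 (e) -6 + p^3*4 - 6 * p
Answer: e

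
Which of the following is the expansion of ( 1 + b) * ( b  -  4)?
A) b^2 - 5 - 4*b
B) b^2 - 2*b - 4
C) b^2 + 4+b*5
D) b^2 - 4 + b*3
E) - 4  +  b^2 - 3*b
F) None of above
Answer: E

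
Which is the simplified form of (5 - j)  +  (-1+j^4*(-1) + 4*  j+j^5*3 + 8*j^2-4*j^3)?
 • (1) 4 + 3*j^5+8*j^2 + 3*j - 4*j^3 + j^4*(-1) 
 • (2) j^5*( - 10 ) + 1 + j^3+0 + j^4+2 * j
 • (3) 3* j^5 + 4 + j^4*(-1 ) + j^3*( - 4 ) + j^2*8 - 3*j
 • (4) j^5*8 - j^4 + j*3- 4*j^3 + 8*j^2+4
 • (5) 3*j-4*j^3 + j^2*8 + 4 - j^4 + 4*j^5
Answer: 1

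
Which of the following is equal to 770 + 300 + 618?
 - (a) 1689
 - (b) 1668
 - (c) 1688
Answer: c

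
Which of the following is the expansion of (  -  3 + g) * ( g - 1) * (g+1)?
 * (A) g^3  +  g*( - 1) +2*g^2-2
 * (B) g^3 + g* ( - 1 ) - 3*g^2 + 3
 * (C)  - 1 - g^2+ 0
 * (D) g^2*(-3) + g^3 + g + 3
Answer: B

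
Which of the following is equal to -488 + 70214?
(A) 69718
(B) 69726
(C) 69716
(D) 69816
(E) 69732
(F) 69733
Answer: B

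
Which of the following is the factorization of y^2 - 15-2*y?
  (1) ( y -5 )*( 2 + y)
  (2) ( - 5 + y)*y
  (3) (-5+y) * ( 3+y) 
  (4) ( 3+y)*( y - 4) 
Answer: 3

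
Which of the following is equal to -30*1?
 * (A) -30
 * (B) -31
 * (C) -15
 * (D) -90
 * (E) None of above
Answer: A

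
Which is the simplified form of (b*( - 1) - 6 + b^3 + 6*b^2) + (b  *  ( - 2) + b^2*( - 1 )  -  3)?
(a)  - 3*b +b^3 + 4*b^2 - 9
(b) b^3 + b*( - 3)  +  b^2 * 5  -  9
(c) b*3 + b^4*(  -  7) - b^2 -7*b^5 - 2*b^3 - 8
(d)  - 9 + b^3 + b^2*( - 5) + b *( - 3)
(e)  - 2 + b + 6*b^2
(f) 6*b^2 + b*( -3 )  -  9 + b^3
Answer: b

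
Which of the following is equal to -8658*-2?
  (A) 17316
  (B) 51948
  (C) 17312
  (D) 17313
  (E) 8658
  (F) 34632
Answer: A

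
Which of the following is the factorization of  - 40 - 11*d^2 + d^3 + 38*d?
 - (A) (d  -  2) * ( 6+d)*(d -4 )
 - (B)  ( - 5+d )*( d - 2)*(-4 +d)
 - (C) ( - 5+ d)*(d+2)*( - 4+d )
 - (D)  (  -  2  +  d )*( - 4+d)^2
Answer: B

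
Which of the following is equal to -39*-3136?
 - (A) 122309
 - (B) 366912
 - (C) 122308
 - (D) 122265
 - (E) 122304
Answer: E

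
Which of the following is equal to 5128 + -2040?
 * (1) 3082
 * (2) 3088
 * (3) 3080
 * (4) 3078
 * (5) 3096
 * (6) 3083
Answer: 2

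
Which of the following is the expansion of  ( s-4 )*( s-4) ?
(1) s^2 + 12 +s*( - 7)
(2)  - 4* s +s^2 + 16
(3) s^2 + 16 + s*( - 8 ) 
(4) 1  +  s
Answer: 3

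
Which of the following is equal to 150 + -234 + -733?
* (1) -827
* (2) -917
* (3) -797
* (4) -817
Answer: 4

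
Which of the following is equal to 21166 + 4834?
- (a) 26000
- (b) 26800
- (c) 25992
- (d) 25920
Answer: a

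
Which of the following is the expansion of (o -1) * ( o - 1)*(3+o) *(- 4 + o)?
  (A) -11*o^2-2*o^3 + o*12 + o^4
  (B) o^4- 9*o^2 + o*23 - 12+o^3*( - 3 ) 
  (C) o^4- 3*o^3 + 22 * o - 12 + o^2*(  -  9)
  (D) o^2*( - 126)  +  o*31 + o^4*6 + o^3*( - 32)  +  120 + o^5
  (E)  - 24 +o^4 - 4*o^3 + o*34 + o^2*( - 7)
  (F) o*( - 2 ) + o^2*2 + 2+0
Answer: B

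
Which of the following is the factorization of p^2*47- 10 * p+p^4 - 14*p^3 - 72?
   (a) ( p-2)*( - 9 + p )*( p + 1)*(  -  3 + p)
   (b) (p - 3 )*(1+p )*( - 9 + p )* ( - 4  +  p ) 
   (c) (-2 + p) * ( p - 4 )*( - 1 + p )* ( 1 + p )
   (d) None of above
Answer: d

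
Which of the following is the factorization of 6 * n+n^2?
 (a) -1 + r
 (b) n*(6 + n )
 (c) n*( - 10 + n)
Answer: b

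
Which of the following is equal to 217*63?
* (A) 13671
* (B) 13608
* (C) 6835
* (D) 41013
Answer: A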